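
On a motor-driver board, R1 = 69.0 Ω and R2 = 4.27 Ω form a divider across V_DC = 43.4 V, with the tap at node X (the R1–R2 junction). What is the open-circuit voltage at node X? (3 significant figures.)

V_th ≈ 2.53 V

Open-circuit (no load on X): V_th = V_DC · R2/(R1 + R2) = 43.4 × 4.27/(69.00 + 4.27) = 2.529 V.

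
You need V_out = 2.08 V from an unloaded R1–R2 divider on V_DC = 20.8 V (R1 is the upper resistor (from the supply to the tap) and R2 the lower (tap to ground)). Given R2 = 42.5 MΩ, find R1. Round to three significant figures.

Required fraction k = V_out/V_DC = 0.1000.
So R1 = R2 · (V_DC/V_out − 1) = 42.5 × (20.8/2.08 − 1) = 42.5 × 9.000 = 382.5 MΩ.

R1 ≈ 382 MΩ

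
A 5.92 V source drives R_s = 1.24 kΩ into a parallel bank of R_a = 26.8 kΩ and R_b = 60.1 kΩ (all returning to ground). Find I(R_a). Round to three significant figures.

Parallel bank: R_p = 1/(1/26.8 + 1/60.1) = 18.53 kΩ.
Node voltage V_A = V_in · R_p/(R_s + R_p) = 5.92 × 0.9373 = 5.549 V.
Branch current I = V_A/R_a = 5.549/26.8 = 0.2070 mA.
(Check via current divider: I_total = 0.2994 mA; share G_k/ΣG = 0.6916 → same result.)

I ≈ 0.207 mA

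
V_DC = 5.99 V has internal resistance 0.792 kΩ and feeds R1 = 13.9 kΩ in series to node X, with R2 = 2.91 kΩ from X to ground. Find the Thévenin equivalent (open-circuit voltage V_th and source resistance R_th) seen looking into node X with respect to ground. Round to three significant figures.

V_th ≈ 0.990 V, R_th ≈ 2.43 kΩ

R1' = 0.792 + 13.9 = 14.69 kΩ (source resistance + R1).
V_th is the unloaded tap voltage: V_DC · R2/(R1'+R2) = 5.99 × 0.1653 = 0.9903 V.
Zeroing V_DC shorts the top of R1' to ground, so R_th = R1' ‖ R2 = 2.429 kΩ.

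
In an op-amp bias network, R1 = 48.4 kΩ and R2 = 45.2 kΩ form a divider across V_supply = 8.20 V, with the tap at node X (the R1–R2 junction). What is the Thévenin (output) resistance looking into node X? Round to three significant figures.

R_th ≈ 23.4 kΩ

With V_supply suppressed (replaced by a short), R_th = R1 ‖ R2 = (48.40 × 45.2)/(48.40 + 45.2) = 23.37 kΩ.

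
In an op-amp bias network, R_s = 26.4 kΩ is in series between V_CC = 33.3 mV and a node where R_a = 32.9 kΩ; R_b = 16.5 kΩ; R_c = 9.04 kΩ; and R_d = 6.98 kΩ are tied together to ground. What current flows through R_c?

I ≈ 0.365 µA

Combine the parallel branches: R_p = (1/32.9 + 1/16.5 + 1/9.04 + 1/6.98)⁻¹ = 2.899 kΩ.
V_A by voltage divider: V_A = 33.3 × 2.899/(26.4 + 2.899) = 3.295 mV.
Branch current I = V_A/R_c = 3.295/9.04 = 0.3645 µA.
(Equivalently: I_total = 1.137 µA, then current-divider fraction G_k/ΣG = 0.3207.)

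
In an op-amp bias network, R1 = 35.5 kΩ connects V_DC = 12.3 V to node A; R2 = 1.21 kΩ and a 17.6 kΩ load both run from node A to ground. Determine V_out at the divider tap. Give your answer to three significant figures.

R2 ‖ R_L = (1.21 × 17.6)/(1.21 + 17.6) = 1.132 kΩ.
Then V_out = V_DC · R2'/(R1 + R2') = 12.3 × 1.132/36.63 = 0.3801 V.
(Unloaded it would be 0.405 V; the load pulls it down.)

V_out ≈ 0.380 V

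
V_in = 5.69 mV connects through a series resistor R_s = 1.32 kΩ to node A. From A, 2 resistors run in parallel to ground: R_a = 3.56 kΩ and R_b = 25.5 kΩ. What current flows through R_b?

Equivalent of the parallel group: R_p = 3.124 kΩ.
V_A by voltage divider: V_A = 5.69 × 3.124/(1.32 + 3.124) = 4.000 mV.
Branch current I = V_A/R_b = 4.000/25.5 = 0.1569 µA.

I ≈ 0.157 µA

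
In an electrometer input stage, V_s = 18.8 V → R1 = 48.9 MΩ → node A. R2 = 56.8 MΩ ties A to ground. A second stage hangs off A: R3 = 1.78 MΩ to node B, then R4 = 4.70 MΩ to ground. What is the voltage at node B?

V_B ≈ 1.45 V

Node A sees R2 in parallel with the series input of stage 2, R3 + R4 = 6.480 MΩ.
R2 ‖ (R3+R4) = 5.816 MΩ.
First divider: V_A = V_s · 5.816/(48.9 + 5.816) = 1.998 V.
V_B = V_A × 0.7253 = 1.450 V.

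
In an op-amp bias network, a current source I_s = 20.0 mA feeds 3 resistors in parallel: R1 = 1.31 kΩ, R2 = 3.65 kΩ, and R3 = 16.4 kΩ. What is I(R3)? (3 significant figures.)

Total conductance ΣG = 1/1.31 + 1/3.65 + 1/16.4 = 1.098 (units of 1/kΩ).
R3 takes the fraction G_k/ΣG = 0.06098/1.098 = 0.05552, so I = 20.0 × 0.05552 = 1.110 mA.

I ≈ 1.11 mA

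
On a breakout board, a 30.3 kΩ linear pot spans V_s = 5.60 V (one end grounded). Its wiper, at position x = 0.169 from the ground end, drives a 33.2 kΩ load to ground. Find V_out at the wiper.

V_out ≈ 0.839 V

Split the track: R_lower = x·R_p = 5.121 kΩ, R_upper = (1−x)·R_p = 25.18 kΩ.
Lower segment in parallel with the load: 5.121 ‖ 33.2 = 4.436 kΩ.
Loaded-divider output: V_out = 5.60 × 0.1498 = 0.8389 V.
(Unloaded: V_out = x·V_s = 0.946 V.)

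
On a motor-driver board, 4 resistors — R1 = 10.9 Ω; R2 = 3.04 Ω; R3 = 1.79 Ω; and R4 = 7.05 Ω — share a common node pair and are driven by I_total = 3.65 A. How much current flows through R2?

I ≈ 1.07 A

Conductances: ΣG = 1/10.9 + 1/3.04 + 1/1.79 + 1/7.05 = 1.121 (1/Ω).
R2 takes the fraction G_k/ΣG = 0.3289/1.121 = 0.2934, so I = 3.65 × 0.2934 = 1.071 A.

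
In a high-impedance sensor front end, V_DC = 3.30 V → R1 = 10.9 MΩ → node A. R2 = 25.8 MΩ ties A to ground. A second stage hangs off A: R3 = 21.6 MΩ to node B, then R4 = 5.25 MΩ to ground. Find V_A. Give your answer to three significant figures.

V_A ≈ 1.80 V

The second stage (R3 + R4 = 26.85 MΩ) loads node A in parallel with R2.
R2 ‖ (R3+R4) = 13.16 MΩ.
First divider: V_A = V_DC · 13.16/(10.9 + 13.16) = 1.805 V.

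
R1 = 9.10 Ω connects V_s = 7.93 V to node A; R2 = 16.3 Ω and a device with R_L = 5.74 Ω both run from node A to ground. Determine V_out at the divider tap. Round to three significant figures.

The load sits in parallel with R2, giving an effective lower resistance R2' = R2·R_L/(R2+R_L) = 4.245 Ω.
Voltage divider with the loaded lower leg: V_out = 7.93 × 4.245/(9.10 + 4.245) = 7.93 × 0.3181 = 2.523 V.

V_out ≈ 2.52 V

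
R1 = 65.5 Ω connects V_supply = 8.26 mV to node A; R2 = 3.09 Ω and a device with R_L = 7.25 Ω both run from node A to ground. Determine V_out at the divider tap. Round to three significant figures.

V_out ≈ 0.264 mV

The load sits in parallel with R2, giving an effective lower resistance R2' = R2·R_L/(R2+R_L) = 2.167 Ω.
Voltage divider with the loaded lower leg: V_out = 8.26 × 2.167/(65.5 + 2.167) = 8.26 × 0.03202 = 0.2645 mV.
(Unloaded it would be 0.372 mV; the load pulls it down.)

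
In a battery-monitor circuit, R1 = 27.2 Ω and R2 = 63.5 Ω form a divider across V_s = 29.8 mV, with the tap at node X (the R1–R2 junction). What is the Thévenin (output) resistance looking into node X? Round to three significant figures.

R_th ≈ 19.0 Ω

With V_s suppressed (replaced by a short), R_th = R1 ‖ R2 = (27.20 × 63.5)/(27.20 + 63.5) = 19.04 Ω.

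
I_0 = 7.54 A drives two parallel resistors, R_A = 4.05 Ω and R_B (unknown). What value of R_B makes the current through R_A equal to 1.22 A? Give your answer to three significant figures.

Two-branch current divider: I_A = I_0 · R_B/(R_A + R_B).
With f = 0.1618, R_B = R_A · f/(1−f) = 4.05 × 0.1930 = 0.7818 Ω.

R_B ≈ 0.782 Ω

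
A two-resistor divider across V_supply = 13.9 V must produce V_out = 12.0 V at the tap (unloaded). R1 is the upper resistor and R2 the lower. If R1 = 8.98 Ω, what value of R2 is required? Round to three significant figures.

Required fraction k = V_out/V_supply = 0.8633.
Rearranging, R2 = R1·k/(1−k) = 8.98 × 6.316 = 56.72 Ω.

R2 ≈ 56.7 Ω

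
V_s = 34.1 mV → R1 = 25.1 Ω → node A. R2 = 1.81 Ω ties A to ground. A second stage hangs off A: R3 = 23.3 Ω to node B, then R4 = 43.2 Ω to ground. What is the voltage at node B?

V_B ≈ 1.45 mV

Looking into the second stage from A: R3 + R4 = 66.50 Ω appears in parallel with R2.
R2 ‖ (R3+R4) = 1.762 Ω.
V_A = 34.1 × 1.762/(25.1 + 1.762) = 2.237 mV.
Then the unloaded second divider: V_B = V_A × R4/(R3+R4) = 2.237 × 0.6496 = 1.453 mV.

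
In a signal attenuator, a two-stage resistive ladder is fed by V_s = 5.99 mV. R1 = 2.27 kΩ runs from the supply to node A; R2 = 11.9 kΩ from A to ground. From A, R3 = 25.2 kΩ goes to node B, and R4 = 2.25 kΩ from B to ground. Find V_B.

V_B ≈ 0.386 mV

Looking into the second stage from A: R3 + R4 = 27.45 kΩ appears in parallel with R2.
Effective lower resistance at A: R2 ‖ 27.45 = 8.301 kΩ.
First divider: V_A = V_s · 8.301/(2.27 + 8.301) = 4.704 mV.
V_B = V_A × 0.08197 = 0.3856 mV.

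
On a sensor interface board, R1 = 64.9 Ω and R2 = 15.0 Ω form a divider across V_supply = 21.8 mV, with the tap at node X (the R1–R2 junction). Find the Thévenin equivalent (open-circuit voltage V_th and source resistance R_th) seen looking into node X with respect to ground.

V_th ≈ 4.09 mV, R_th ≈ 12.2 Ω

V_th is the unloaded tap voltage: V_supply · R2/(R1+R2) = 21.8 × 0.1877 = 4.093 mV.
Zeroing V_supply shorts the top of R1 to ground, so R_th = R1 ‖ R2 = 12.18 Ω.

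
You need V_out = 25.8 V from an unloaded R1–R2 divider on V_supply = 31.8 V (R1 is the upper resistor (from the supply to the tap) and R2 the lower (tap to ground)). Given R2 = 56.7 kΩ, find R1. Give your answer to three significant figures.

The divider ratio is R2/(R1+R2) = 25.8/31.8 = 0.8113.
R1 = R2·(1/k − 1) = 56.7 × 0.2326 = 13.19 kΩ.

R1 ≈ 13.2 kΩ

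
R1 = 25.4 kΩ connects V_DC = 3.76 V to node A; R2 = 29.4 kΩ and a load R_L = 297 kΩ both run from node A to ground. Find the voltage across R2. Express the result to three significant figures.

V_out ≈ 1.93 V

R2 ‖ R_L = (29.4 × 297)/(29.4 + 297) = 26.75 kΩ.
Voltage divider with the loaded lower leg: V_out = 3.76 × 26.75/(25.4 + 26.75) = 3.76 × 0.5130 = 1.929 V.
(Unloaded it would be 2.02 V; the load pulls it down.)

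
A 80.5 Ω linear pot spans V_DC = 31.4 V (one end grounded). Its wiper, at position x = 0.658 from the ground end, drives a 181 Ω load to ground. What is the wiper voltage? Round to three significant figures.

The pot divides into 27.53 Ω above the wiper and 52.97 Ω below.
Lower segment in parallel with the load: 52.97 ‖ 181 = 40.98 Ω.
Then V_out = V_DC · 40.98/(27.53 + 40.98) = 18.78 V.

V_out ≈ 18.8 V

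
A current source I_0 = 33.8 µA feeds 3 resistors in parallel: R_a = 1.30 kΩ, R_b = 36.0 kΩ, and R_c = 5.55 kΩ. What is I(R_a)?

Total conductance ΣG = 1/1.30 + 1/36.0 + 1/5.55 = 0.9772 (units of 1/kΩ).
By the current-divider rule, I = I_0 · G_k/ΣG = 33.8 × 0.7872 = 26.61 µA.

I ≈ 26.6 µA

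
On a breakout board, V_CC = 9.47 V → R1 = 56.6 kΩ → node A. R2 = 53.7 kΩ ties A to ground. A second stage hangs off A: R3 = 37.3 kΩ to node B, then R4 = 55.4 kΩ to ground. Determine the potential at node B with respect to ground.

V_B ≈ 2.12 V

Node A sees R2 in parallel with the series input of stage 2, R3 + R4 = 92.70 kΩ.
R2 ‖ (R3+R4) = 34.00 kΩ.
First divider: V_A = V_CC · 34.00/(56.6 + 34.00) = 3.554 V.
V_B = V_A × 0.5976 = 2.124 V.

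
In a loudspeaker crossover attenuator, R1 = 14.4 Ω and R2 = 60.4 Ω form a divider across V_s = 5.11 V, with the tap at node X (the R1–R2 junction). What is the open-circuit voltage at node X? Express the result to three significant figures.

V_th ≈ 4.13 V

Open-circuit (no load on X): V_th = V_s · R2/(R1 + R2) = 5.11 × 60.4/(14.40 + 60.4) = 4.126 V.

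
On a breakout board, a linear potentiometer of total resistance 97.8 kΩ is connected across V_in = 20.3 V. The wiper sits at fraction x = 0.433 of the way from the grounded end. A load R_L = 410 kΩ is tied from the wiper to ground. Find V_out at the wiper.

The pot divides into 55.45 kΩ above the wiper and 42.35 kΩ below.
R_L loads the lower segment: effective lower R = 38.38 kΩ.
Loaded-divider output: V_out = 20.3 × 0.4090 = 8.304 V.

V_out ≈ 8.30 V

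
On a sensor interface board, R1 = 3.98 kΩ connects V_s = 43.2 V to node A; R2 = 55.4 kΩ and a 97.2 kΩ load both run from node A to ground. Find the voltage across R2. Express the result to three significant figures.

The load sits in parallel with R2, giving an effective lower resistance R2' = R2·R_L/(R2+R_L) = 35.29 kΩ.
Then V_out = V_s · R2'/(R1 + R2') = 43.2 × 35.29/39.27 = 38.82 V.
(Unloaded it would be 40.3 V; the load pulls it down.)

V_out ≈ 38.8 V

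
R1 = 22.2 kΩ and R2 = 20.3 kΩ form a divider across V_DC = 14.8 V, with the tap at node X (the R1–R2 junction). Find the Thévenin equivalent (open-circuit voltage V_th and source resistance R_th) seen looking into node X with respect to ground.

V_th is the unloaded tap voltage: V_DC · R2/(R1+R2) = 14.8 × 0.4776 = 7.069 V.
Looking into X with the source shorted: R_th = R1·R2/(R1+R2) = 22.20 × 20.3/42.50 = 10.60 kΩ.

V_th ≈ 7.07 V, R_th ≈ 10.6 kΩ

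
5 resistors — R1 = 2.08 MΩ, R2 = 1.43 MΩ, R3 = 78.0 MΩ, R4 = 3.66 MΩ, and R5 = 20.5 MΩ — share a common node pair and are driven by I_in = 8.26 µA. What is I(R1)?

I ≈ 2.62 µA

Total conductance ΣG = 1/2.08 + 1/1.43 + 1/78.0 + 1/3.66 + 1/20.5 = 1.515 (units of 1/MΩ).
R1 takes the fraction G_k/ΣG = 0.4808/1.515 = 0.3174, so I = 8.26 × 0.3174 = 2.621 µA.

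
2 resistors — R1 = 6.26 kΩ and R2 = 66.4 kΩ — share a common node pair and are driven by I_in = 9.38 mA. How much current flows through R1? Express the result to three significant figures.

I ≈ 8.57 mA

For two parallel branches, I_k = I_in · (other R)/(sum of R).
So I = 9.38 × 66.4/72.66 = 8.572 mA.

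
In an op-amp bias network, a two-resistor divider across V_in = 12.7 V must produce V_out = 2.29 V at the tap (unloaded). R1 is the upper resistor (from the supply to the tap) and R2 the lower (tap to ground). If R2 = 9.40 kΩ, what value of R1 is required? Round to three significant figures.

V_out/V_in = R2/(R1+R2) = 0.1803.
So R1 = R2 · (V_in/V_out − 1) = 9.40 × (12.7/2.29 − 1) = 9.40 × 4.546 = 42.73 kΩ.

R1 ≈ 42.7 kΩ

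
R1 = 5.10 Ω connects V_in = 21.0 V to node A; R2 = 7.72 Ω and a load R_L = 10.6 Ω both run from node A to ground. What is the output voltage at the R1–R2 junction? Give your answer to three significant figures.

V_out ≈ 9.81 V

First combine the lower leg with the load: R2 ‖ R_L = 4.467 Ω.
Now apply the divider: V_out = 21.0 × 0.4669 = 9.805 V.
(Unloaded it would be 12.6 V; the load pulls it down.)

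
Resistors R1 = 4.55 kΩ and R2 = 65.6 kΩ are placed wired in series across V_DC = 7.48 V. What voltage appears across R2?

V ≈ 6.99 V

Series total: ΣR = 4.55 + 65.6 = 70.15 kΩ.
Voltage divider: V = V_DC · (65.60 / 70.15) = 7.48 × 0.9351 = 6.995 V.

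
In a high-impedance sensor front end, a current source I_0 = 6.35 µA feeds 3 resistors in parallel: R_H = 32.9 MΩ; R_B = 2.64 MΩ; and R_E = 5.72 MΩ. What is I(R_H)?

Conductances: ΣG = 1/32.9 + 1/2.64 + 1/5.72 = 0.5840 (1/MΩ).
Current divider: I(R_H) = I_0 · G_k/ΣG = 6.35 × (0.03040/0.5840) = 6.35 × 0.05205 = 0.3305 µA.

I ≈ 0.330 µA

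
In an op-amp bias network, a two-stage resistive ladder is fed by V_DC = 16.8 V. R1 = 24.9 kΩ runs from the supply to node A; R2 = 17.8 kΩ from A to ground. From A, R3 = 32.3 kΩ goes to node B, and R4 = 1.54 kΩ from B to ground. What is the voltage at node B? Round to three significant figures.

V_B ≈ 0.244 V

Node A sees R2 in parallel with the series input of stage 2, R3 + R4 = 33.84 kΩ.
R2 ‖ (R3+R4) = 11.66 kΩ.
V_A = 16.8 × 11.66/(24.9 + 11.66) = 5.359 V.
V_B = V_A × 0.04551 = 0.2439 V.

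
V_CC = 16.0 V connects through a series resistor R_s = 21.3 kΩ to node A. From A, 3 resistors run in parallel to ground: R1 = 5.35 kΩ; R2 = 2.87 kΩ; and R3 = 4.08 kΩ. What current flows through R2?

I ≈ 0.316 mA

Equivalent of the parallel group: R_p = 1.281 kΩ.
V_A = 16.0 × 1.281/22.58 = 0.9079 V.
Branch current I = V_A/R2 = 0.9079/2.87 = 0.3163 mA.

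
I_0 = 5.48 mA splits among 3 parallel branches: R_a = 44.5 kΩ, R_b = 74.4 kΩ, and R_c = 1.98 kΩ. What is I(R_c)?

Conductances: ΣG = 1/44.5 + 1/74.4 + 1/1.98 = 0.5410 (1/kΩ).
By the current-divider rule, I = I_0 · G_k/ΣG = 5.48 × 0.9336 = 5.116 mA.

I ≈ 5.12 mA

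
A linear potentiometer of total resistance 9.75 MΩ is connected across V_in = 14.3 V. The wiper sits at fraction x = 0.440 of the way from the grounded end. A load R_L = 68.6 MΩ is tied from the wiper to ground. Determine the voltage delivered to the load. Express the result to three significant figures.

Split the track: R_lower = x·R_p = 4.290 MΩ, R_upper = (1−x)·R_p = 5.460 MΩ.
R_L loads the lower segment: effective lower R = 4.038 MΩ.
V_out = 14.3 × 4.038/(5.460 + 4.038) = 6.079 V.

V_out ≈ 6.08 V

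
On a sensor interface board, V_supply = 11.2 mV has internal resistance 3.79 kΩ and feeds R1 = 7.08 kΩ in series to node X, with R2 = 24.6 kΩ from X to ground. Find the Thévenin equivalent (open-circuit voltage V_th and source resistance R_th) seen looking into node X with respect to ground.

R1' = 3.79 + 7.08 = 10.87 kΩ (source resistance + R1).
V_th is the unloaded tap voltage: V_supply · R2/(R1'+R2) = 11.2 × 0.6935 = 7.768 mV.
With V_supply suppressed (replaced by a short), R_th = R1' ‖ R2 = (10.87 × 24.6)/(10.87 + 24.6) = 7.539 kΩ.

V_th ≈ 7.77 mV, R_th ≈ 7.54 kΩ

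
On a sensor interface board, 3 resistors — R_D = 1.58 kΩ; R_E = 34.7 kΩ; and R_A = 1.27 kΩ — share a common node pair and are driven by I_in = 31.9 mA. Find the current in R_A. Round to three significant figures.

Total conductance ΣG = 1/1.58 + 1/34.7 + 1/1.27 = 1.449 (units of 1/kΩ).
Current divider: I(R_A) = I_in · G_k/ΣG = 31.9 × (0.7874/1.449) = 31.9 × 0.5434 = 17.33 mA.

I ≈ 17.3 mA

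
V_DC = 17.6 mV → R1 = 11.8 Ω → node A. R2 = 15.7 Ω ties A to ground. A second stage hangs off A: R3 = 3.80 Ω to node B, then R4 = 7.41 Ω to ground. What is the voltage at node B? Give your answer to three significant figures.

Looking into the second stage from A: R3 + R4 = 11.21 Ω appears in parallel with R2.
Effective lower resistance at A: R2 ‖ 11.21 = 6.540 Ω.
First divider: V_A = V_DC · 6.540/(11.8 + 6.540) = 6.276 mV.
V_B = V_A × 0.6610 = 4.149 mV.

V_B ≈ 4.15 mV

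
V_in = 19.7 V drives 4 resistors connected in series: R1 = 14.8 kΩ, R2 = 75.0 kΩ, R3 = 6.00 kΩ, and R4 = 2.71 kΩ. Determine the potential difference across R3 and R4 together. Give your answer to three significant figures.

Total series resistance ΣR = 14.8 + 75.0 + 6.00 + 2.71 = 98.51 kΩ.
R_{R3..R4} = 6.00 + 2.71 = 8.710 kΩ.
V = V_in · R/ΣR = 19.7 × 0.08842 = 1.742 V.

V ≈ 1.74 V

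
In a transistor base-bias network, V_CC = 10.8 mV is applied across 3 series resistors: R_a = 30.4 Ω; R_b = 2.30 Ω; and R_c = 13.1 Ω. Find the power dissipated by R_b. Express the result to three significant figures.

ΣR = 45.80 Ω → I = 10.8/45.80 = 0.2358 mA.
P = I²R = 0.05561 × 2.30 = 0.1279 µW.

P ≈ 0.128 µW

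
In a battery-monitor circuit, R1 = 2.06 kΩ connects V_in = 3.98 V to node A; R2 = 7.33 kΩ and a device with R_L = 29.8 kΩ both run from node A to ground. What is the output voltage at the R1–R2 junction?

V_out ≈ 2.95 V

First combine the lower leg with the load: R2 ‖ R_L = 5.883 kΩ.
Voltage divider with the loaded lower leg: V_out = 3.98 × 5.883/(2.06 + 5.883) = 3.98 × 0.7407 = 2.948 V.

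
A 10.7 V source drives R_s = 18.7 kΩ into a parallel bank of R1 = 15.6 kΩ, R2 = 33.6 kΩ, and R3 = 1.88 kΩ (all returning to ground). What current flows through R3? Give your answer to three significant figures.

I ≈ 0.448 mA

Parallel bank: R_p = 1/(1/15.6 + 1/33.6 + 1/1.88) = 1.598 kΩ.
V_A by voltage divider: V_A = 10.7 × 1.598/(18.7 + 1.598) = 0.8424 V.
Branch current I = V_A/R3 = 0.8424/1.88 = 0.4481 mA.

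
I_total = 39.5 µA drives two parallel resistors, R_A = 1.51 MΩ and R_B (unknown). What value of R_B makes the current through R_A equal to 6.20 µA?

The fraction through R_A equals R_B/(R_A+R_B).
6.20/39.5 = R_B/(R_A + R_B) → R_B = R_A · (0.1570)/(1 − 0.1570) = 1.51 × 0.1862 = 0.2811 MΩ.

R_B ≈ 0.281 MΩ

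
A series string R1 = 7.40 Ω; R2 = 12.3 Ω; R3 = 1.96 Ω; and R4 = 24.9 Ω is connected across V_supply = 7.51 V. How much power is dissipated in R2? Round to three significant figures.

P ≈ 0.320 W

Series current I = V_supply/ΣR = 7.51/46.56 = 0.1613 A.
P(R2) = I²·R2 = (0.1613)² × 12.3 = 0.3200 W.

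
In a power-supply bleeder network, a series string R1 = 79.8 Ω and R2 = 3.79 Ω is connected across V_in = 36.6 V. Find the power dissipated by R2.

P ≈ 0.727 W

Series current I = V_in/ΣR = 36.6/83.59 = 0.4379 A.
P = I²R = 0.1917 × 3.79 = 0.7266 W.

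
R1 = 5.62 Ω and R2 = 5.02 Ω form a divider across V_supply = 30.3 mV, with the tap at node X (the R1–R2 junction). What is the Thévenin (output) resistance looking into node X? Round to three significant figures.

R_th ≈ 2.65 Ω

With V_supply suppressed (replaced by a short), R_th = R1 ‖ R2 = (5.620 × 5.02)/(5.620 + 5.02) = 2.652 Ω.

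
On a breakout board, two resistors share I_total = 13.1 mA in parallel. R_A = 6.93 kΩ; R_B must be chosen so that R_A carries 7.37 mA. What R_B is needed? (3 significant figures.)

Two-branch current divider: I_A = I_total · R_B/(R_A + R_B).
7.37/13.1 = R_B/(R_A + R_B) → R_B = R_A · (0.5626)/(1 − 0.5626) = 6.93 × 1.286 = 8.913 kΩ.

R_B ≈ 8.91 kΩ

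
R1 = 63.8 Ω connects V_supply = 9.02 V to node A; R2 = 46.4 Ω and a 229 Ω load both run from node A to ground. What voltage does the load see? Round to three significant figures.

V_out ≈ 3.40 V

First combine the lower leg with the load: R2 ‖ R_L = 38.58 Ω.
Voltage divider with the loaded lower leg: V_out = 9.02 × 38.58/(63.8 + 38.58) = 9.02 × 0.3768 = 3.399 V.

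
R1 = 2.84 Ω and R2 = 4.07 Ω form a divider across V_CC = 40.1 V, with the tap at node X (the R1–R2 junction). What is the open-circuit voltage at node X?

V_th ≈ 23.6 V

V_th is the unloaded tap voltage: V_CC · R2/(R1+R2) = 40.1 × 0.5890 = 23.62 V.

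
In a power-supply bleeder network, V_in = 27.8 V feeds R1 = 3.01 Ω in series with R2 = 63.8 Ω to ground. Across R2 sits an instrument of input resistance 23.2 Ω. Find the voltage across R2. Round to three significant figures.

The load sits in parallel with R2, giving an effective lower resistance R2' = R2·R_L/(R2+R_L) = 17.01 Ω.
Now apply the divider: V_out = 27.8 × 0.8497 = 23.62 V.

V_out ≈ 23.6 V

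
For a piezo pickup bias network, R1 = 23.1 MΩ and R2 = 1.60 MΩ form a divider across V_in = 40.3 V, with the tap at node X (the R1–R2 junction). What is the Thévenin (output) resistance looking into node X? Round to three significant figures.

With V_in suppressed (replaced by a short), R_th = R1 ‖ R2 = (23.10 × 1.60)/(23.10 + 1.60) = 1.496 MΩ.

R_th ≈ 1.50 MΩ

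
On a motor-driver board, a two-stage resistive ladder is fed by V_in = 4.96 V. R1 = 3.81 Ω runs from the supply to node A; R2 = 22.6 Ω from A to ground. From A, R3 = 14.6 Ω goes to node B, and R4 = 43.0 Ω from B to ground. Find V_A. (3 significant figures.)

Node A sees R2 in parallel with the series input of stage 2, R3 + R4 = 57.60 Ω.
R2 ‖ (R3+R4) = 16.23 Ω.
First divider: V_A = V_in · 16.23/(3.81 + 16.23) = 4.017 V.

V_A ≈ 4.02 V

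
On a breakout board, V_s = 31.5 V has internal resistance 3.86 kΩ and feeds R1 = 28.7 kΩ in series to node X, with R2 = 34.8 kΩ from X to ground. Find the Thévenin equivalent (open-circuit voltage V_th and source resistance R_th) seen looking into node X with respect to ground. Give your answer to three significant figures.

R1' = 3.86 + 28.7 = 32.56 kΩ (source resistance + R1).
Open-circuit (no load on X): V_th = V_s · R2/(R1' + R2) = 31.5 × 34.8/(32.56 + 34.8) = 16.27 V.
With V_s suppressed (replaced by a short), R_th = R1' ‖ R2 = (32.56 × 34.8)/(32.56 + 34.8) = 16.82 kΩ.

V_th ≈ 16.3 V, R_th ≈ 16.8 kΩ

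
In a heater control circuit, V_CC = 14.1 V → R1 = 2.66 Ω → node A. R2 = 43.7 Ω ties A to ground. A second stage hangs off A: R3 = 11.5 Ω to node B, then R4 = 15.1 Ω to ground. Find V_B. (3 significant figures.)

V_B ≈ 6.89 V

The second stage (R3 + R4 = 26.60 Ω) loads node A in parallel with R2.
R2 ‖ (R3+R4) = 16.54 Ω.
V_A = 14.1 × 16.54/(2.66 + 16.54) = 12.15 V.
Then the unloaded second divider: V_B = V_A × R4/(R3+R4) = 12.15 × 0.5677 = 6.895 V.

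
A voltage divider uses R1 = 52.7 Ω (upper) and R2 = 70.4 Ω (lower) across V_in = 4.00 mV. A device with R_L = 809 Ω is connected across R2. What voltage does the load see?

First combine the lower leg with the load: R2 ‖ R_L = 64.76 Ω.
Now apply the divider: V_out = 4.00 × 0.5514 = 2.205 mV.
(Unloaded it would be 2.29 mV; the load pulls it down.)

V_out ≈ 2.21 mV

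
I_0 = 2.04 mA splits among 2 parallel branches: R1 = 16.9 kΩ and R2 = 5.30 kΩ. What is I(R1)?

For two parallel branches, I_k = I_0 · (other R)/(sum of R).
I(R1) = 2.04 × 5.30/(16.9 + 5.30) = 2.04 × 0.2387 = 0.4870 mA.

I ≈ 0.487 mA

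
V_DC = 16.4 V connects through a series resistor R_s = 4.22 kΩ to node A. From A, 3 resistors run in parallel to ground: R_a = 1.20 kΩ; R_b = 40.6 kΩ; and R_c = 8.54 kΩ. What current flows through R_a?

Equivalent of the parallel group: R_p = 1.026 kΩ.
V_A = 16.4 × 1.026/5.246 = 3.206 V.
I(R_a) = V_A / R_a = 3.206/1.20 = 2.672 mA.

I ≈ 2.67 mA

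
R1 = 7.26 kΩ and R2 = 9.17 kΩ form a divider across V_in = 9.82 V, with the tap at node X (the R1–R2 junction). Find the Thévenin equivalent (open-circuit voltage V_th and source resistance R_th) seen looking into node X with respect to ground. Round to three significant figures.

V_th ≈ 5.48 V, R_th ≈ 4.05 kΩ

Open-circuit (no load on X): V_th = V_in · R2/(R1 + R2) = 9.82 × 9.17/(7.260 + 9.17) = 5.481 V.
Zeroing V_in shorts the top of R1 to ground, so R_th = R1 ‖ R2 = 4.052 kΩ.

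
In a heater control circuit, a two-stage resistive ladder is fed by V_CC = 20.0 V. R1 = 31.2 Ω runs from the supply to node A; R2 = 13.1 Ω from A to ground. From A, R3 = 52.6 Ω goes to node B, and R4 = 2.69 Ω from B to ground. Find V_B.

The second stage (R3 + R4 = 55.29 Ω) loads node A in parallel with R2.
R2 ‖ (R3+R4) = 10.59 Ω.
V_A = 20.0 × 10.59/(31.2 + 10.59) = 5.068 V.
Then the unloaded second divider: V_B = V_A × R4/(R3+R4) = 5.068 × 0.04865 = 0.2466 V.

V_B ≈ 0.247 V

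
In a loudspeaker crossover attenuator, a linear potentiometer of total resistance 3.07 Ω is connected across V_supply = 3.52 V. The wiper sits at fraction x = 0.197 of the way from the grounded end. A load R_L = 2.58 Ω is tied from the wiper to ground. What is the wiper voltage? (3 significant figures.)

V_out ≈ 0.584 V

Split the track: R_lower = x·R_p = 0.6048 Ω, R_upper = (1−x)·R_p = 2.465 Ω.
Lower segment in parallel with the load: 0.6048 ‖ 2.58 = 0.4899 Ω.
V_out = 3.52 × 0.4899/(2.465 + 0.4899) = 0.5836 V.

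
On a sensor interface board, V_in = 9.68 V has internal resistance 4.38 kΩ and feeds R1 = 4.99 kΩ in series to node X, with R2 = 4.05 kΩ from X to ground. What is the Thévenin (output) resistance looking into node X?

R_th ≈ 2.83 kΩ

R1' = 4.38 + 4.99 = 9.370 kΩ (source resistance + R1).
Zeroing V_in shorts the top of R1' to ground, so R_th = R1' ‖ R2 = 2.828 kΩ.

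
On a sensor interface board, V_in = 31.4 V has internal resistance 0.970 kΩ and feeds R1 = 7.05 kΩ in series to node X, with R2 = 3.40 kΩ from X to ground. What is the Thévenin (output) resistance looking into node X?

R_th ≈ 2.39 kΩ

R1' = 0.970 + 7.05 = 8.020 kΩ (source resistance + R1).
Looking into X with the source shorted: R_th = R1'·R2/(R1'+R2) = 8.020 × 3.40/11.42 = 2.388 kΩ.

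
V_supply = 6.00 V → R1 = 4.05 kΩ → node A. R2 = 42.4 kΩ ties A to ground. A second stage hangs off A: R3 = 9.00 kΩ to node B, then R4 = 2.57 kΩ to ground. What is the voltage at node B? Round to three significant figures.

V_B ≈ 0.922 V

Looking into the second stage from A: R3 + R4 = 11.57 kΩ appears in parallel with R2.
R2 ‖ (R3+R4) = 9.090 kΩ.
So V_A = 6.00 × 0.6918 = 4.151 V.
Stage 2 is unloaded, so V_B = V_A · R4/(R3+R4) = 4.151 × 2.57/11.57 = 0.9220 V.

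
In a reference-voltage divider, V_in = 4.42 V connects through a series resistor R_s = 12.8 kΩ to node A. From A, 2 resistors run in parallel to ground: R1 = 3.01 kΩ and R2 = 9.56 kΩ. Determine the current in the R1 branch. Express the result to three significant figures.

Equivalent of the parallel group: R_p = 2.289 kΩ.
V_A by voltage divider: V_A = 4.42 × 2.289/(12.8 + 2.289) = 0.6706 V.
I(R1) = V_A / R1 = 0.6706/3.01 = 0.2228 mA.

I ≈ 0.223 mA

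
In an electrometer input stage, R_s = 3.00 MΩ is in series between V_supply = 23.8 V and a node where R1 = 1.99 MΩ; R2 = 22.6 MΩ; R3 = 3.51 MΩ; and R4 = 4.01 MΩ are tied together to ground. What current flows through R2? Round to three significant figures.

I ≈ 0.248 µA

Parallel bank: R_p = 1/(1/1.99 + 1/22.6 + 1/3.51 + 1/4.01) = 0.9250 MΩ.
V_A by voltage divider: V_A = 23.8 × 0.9250/(3.00 + 0.9250) = 5.609 V.
I(R2) = V_A / R2 = 5.609/22.6 = 0.2482 µA.
(Equivalently: I_total = 6.064 µA, then current-divider fraction G_k/ΣG = 0.04093.)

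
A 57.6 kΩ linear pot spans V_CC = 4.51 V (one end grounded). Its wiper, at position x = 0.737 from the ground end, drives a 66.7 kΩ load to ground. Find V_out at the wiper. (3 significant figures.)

V_out ≈ 2.85 V

Split the track: R_lower = x·R_p = 42.45 kΩ, R_upper = (1−x)·R_p = 15.15 kΩ.
R_L loads the lower segment: effective lower R = 25.94 kΩ.
V_out = 4.51 × 25.94/(15.15 + 25.94) = 2.847 V.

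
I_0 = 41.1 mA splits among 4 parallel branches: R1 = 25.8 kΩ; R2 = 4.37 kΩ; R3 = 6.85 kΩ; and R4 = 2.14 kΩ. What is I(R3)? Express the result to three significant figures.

I ≈ 6.81 mA

Conductances: ΣG = 1/25.8 + 1/4.37 + 1/6.85 + 1/2.14 = 0.8809 (1/kΩ).
R3 takes the fraction G_k/ΣG = 0.1460/0.8809 = 0.1657, so I = 41.1 × 0.1657 = 6.811 mA.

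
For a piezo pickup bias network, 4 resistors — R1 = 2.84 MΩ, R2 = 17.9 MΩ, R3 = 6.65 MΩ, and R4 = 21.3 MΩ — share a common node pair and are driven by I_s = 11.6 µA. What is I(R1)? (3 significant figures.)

ΣG = 1/2.84 + 1/17.9 + 1/6.65 + 1/21.3 = 0.6053.
Current divider: I(R1) = I_s · G_k/ΣG = 11.6 × (0.3521/0.6053) = 11.6 × 0.5817 = 6.748 µA.

I ≈ 6.75 µA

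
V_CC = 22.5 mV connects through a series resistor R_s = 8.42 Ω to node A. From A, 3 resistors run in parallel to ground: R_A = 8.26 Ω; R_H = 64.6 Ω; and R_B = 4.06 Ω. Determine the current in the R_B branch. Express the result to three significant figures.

Parallel bank: R_p = 1/(1/8.26 + 1/64.6 + 1/4.06) = 2.612 Ω.
V_A = 22.5 × 2.612/11.03 = 5.327 mV.
Branch current I = V_A/R_B = 5.327/4.06 = 1.312 mA.
(Check via current divider: I_total = 2.040 mA; share G_k/ΣG = 0.6433 → same result.)

I ≈ 1.31 mA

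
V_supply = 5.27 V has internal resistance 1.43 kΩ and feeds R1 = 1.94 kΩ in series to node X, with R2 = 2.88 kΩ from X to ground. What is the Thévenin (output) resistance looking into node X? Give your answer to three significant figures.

R1' = 1.43 + 1.94 = 3.370 kΩ (source resistance + R1).
With V_supply suppressed (replaced by a short), R_th = R1' ‖ R2 = (3.370 × 2.88)/(3.370 + 2.88) = 1.553 kΩ.

R_th ≈ 1.55 kΩ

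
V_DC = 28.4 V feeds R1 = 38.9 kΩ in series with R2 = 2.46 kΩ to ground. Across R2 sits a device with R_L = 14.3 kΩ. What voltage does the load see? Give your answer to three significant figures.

V_out ≈ 1.45 V

R2 ‖ R_L = (2.46 × 14.3)/(2.46 + 14.3) = 2.099 kΩ.
Now apply the divider: V_out = 28.4 × 0.05119 = 1.454 V.
(Unloaded it would be 1.69 V; the load pulls it down.)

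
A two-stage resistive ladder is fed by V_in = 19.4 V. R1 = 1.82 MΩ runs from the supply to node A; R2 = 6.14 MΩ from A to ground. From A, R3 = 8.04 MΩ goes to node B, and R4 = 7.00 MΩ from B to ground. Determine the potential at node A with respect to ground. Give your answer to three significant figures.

Node A sees R2 in parallel with the series input of stage 2, R3 + R4 = 15.04 MΩ.
Effective lower resistance at A: R2 ‖ 15.04 = 4.360 MΩ.
So V_A = 19.4 × 0.7055 = 13.69 V.

V_A ≈ 13.7 V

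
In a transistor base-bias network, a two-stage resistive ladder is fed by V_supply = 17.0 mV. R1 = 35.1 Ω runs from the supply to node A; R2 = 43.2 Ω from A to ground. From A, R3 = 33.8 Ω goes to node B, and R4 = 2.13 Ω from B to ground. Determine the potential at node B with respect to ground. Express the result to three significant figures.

V_B ≈ 0.361 mV

Looking into the second stage from A: R3 + R4 = 35.93 Ω appears in parallel with R2.
R2 ‖ (R3+R4) = 19.62 Ω.
So V_A = 17.0 × 0.3585 = 6.095 mV.
V_B = V_A × 0.05928 = 0.3613 mV.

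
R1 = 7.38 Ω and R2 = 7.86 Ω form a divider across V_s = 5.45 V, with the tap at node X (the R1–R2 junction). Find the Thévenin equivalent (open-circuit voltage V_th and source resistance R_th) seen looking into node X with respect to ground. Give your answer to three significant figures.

V_th ≈ 2.81 V, R_th ≈ 3.81 Ω

With X open, the divider is unloaded: V_th = 5.45 × 7.86/15.24 = 2.811 V.
Zeroing V_s shorts the top of R1 to ground, so R_th = R1 ‖ R2 = 3.806 Ω.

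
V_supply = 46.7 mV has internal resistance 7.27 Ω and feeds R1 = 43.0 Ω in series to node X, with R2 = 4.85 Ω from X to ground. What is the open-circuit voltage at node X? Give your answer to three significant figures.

R1' = 7.27 + 43.0 = 50.27 Ω (source resistance + R1).
Open-circuit (no load on X): V_th = V_supply · R2/(R1' + R2) = 46.7 × 4.85/(50.27 + 4.85) = 4.109 mV.

V_th ≈ 4.11 mV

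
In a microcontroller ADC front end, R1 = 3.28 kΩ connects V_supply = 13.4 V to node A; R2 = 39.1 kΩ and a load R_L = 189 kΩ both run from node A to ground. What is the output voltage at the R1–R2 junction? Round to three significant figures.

V_out ≈ 12.2 V

R2 ‖ R_L = (39.1 × 189)/(39.1 + 189) = 32.40 kΩ.
Then V_out = V_supply · R2'/(R1 + R2') = 13.4 × 32.40/35.68 = 12.17 V.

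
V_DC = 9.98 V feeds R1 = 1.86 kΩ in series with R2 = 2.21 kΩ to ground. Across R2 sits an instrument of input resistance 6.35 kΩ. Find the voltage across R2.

First combine the lower leg with the load: R2 ‖ R_L = 1.639 kΩ.
Then V_out = V_DC · R2'/(R1 + R2') = 9.98 × 1.639/3.499 = 4.675 V.

V_out ≈ 4.68 V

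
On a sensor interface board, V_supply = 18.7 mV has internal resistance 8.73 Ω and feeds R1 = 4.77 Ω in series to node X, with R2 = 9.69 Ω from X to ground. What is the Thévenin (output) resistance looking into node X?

R1' = 8.73 + 4.77 = 13.50 Ω (source resistance + R1).
Looking into X with the source shorted: R_th = R1'·R2/(R1'+R2) = 13.50 × 9.69/23.19 = 5.641 Ω.

R_th ≈ 5.64 Ω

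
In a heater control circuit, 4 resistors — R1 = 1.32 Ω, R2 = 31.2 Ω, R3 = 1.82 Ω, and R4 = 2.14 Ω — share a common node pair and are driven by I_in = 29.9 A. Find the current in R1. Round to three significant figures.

Total conductance ΣG = 1/1.32 + 1/31.2 + 1/1.82 + 1/2.14 = 1.806 (units of 1/Ω).
Current divider: I(R1) = I_in · G_k/ΣG = 29.9 × (0.7576/1.806) = 29.9 × 0.4194 = 12.54 A.

I ≈ 12.5 A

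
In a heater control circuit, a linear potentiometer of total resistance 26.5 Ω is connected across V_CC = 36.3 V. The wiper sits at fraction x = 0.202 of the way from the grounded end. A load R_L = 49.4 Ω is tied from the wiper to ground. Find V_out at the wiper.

The pot divides into 21.15 Ω above the wiper and 5.353 Ω below.
(x·R_p) ‖ R_L = 4.830 Ω.
Then V_out = V_CC · 4.830/(21.15 + 4.830) = 6.749 V.

V_out ≈ 6.75 V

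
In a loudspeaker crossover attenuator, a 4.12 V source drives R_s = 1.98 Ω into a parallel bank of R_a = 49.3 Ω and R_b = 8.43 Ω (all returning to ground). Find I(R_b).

I ≈ 0.383 A

Parallel bank: R_p = 1/(1/49.3 + 1/8.43) = 7.199 Ω.
V_A by voltage divider: V_A = 4.12 × 7.199/(1.98 + 7.199) = 3.231 V.
I(R_b) = V_A / R_b = 3.231/8.43 = 0.3833 A.
(Equivalently: I_total = 0.4489 A, then current-divider fraction G_k/ΣG = 0.8540.)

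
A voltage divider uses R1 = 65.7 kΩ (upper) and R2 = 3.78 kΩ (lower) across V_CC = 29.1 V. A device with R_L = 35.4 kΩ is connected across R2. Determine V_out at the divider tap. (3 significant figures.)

V_out ≈ 1.44 V

First combine the lower leg with the load: R2 ‖ R_L = 3.415 kΩ.
Voltage divider with the loaded lower leg: V_out = 29.1 × 3.415/(65.7 + 3.415) = 29.1 × 0.04941 = 1.438 V.
(Unloaded it would be 1.58 V; the load pulls it down.)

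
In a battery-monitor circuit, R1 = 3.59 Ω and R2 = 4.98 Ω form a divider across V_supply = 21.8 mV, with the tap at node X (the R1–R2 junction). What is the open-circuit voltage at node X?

With X open, the divider is unloaded: V_th = 21.8 × 4.98/8.570 = 12.67 mV.

V_th ≈ 12.7 mV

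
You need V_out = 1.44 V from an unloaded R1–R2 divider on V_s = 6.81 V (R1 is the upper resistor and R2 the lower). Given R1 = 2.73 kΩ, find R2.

The divider ratio is R2/(R1+R2) = 1.44/6.81 = 0.2115.
Rearranging, R2 = R1·k/(1−k) = 2.73 × 0.2682 = 0.7321 kΩ.

R2 ≈ 0.732 kΩ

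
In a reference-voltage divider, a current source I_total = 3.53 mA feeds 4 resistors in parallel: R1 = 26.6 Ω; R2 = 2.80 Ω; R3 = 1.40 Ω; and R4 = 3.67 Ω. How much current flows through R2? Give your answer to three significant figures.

ΣG = 1/26.6 + 1/2.80 + 1/1.40 + 1/3.67 = 1.382.
By the current-divider rule, I = I_total · G_k/ΣG = 3.53 × 0.2585 = 0.9126 mA.

I ≈ 0.913 mA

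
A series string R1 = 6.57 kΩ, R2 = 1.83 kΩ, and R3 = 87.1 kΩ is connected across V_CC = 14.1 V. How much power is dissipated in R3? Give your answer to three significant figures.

ΣR = 95.50 kΩ → I = 14.1/95.50 = 0.1476 mA.
V(R3) = I·R = 12.86 V; P = V·I = 12.86 × 0.1476 = 1.899 mW.

P ≈ 1.90 mW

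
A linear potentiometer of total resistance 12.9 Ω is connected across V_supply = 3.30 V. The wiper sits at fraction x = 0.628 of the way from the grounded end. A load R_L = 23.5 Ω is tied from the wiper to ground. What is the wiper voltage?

Lower segment x·R_p = 8.101 Ω; upper segment (1−x)·R_p = 4.799 Ω.
Lower segment in parallel with the load: 8.101 ‖ 23.5 = 6.024 Ω.
V_out = 3.30 × 6.024/(4.799 + 6.024) = 1.837 V.

V_out ≈ 1.84 V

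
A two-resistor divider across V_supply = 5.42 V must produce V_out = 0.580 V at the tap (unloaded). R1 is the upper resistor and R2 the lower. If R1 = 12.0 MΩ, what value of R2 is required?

R2 ≈ 1.44 MΩ

The divider ratio is R2/(R1+R2) = 0.580/5.42 = 0.1070.
Rearranging, R2 = R1·k/(1−k) = 12.0 × 0.1198 = 1.438 MΩ.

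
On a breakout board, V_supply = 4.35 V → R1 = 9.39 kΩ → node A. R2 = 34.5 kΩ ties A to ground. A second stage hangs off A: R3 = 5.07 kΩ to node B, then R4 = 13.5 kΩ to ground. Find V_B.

V_B ≈ 1.78 V

The second stage (R3 + R4 = 18.57 kΩ) loads node A in parallel with R2.
Effective lower resistance at A: R2 ‖ 18.57 = 12.07 kΩ.
First divider: V_A = V_supply · 12.07/(9.39 + 12.07) = 2.447 V.
Stage 2 is unloaded, so V_B = V_A · R4/(R3+R4) = 2.447 × 13.5/18.57 = 1.779 V.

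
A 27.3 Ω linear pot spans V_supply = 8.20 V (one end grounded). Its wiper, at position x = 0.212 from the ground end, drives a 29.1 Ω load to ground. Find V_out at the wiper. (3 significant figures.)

V_out ≈ 1.50 V

Lower segment x·R_p = 5.788 Ω; upper segment (1−x)·R_p = 21.51 Ω.
Lower segment in parallel with the load: 5.788 ‖ 29.1 = 4.827 Ω.
V_out = 8.20 × 4.827/(21.51 + 4.827) = 1.503 V.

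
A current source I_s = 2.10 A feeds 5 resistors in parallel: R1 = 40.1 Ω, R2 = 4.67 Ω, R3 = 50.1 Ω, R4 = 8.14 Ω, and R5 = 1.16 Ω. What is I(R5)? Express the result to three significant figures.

I ≈ 1.46 A

Total conductance ΣG = 1/40.1 + 1/4.67 + 1/50.1 + 1/8.14 + 1/1.16 = 1.244 (units of 1/Ω).
R5 takes the fraction G_k/ΣG = 0.8621/1.244 = 0.6930, so I = 2.10 × 0.6930 = 1.455 A.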